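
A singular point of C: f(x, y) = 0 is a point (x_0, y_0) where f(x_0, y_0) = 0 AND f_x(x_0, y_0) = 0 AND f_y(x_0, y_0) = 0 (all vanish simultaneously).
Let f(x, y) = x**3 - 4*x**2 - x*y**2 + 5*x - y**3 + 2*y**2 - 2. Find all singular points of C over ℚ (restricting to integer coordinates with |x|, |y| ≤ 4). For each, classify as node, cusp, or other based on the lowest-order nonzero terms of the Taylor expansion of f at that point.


Singular points: {(1, 0)}; classification: node.

Compute partial derivatives:
  f_x = 3*x**2 - 8*x - y**2 + 5.
  f_y = -2*x*y - 3*y**2 + 4*y.
Scan x_0 ∈ {−4, ..., 4}. For each x_0, f_y(x_0, y) is a polynomial in y; find its integer roots y ∈ {−4, ..., 4}, then test f_x and f at those candidates.
  x = -4: f_y(-4, y) = -3*y**2 + 12*y; vanishes at y ∈ {0, 4}. (-4, 0): f_x = 85 ≠ 0; (-4, 4): f_x = 69 ≠ 0.
  x = -3: f_y(-3, y) = -3*y**2 + 10*y; vanishes at y ∈ {0}. (-3, 0): f_x = 56 ≠ 0.
  x = -2: f_y(-2, y) = -3*y**2 + 8*y; vanishes at y ∈ {0}. (-2, 0): f_x = 33 ≠ 0.
  x = -1: f_y(-1, y) = -3*y**2 + 6*y; vanishes at y ∈ {0, 2}. (-1, 0): f_x = 16 ≠ 0; (-1, 2): f_x = 12 ≠ 0.
  x = 0: f_y(0, y) = -3*y**2 + 4*y; vanishes at y ∈ {0}. (0, 0): f_x = 5 ≠ 0.
  x = 1: f_y(1, y) = -3*y**2 + 2*y; vanishes at y ∈ {0}. (1, 0): f_x = 0, f = 0 — SINGULAR.
  x = 2: f_y(2, y) = -3*y**2; vanishes at y ∈ {0}. (2, 0): f_x = 1 ≠ 0.
  x = 3: f_y(3, y) = -3*y**2 - 2*y; vanishes at y ∈ {0}. (3, 0): f_x = 8 ≠ 0.
  x = 4: f_y(4, y) = -3*y**2 - 4*y; vanishes at y ∈ {0}. (4, 0): f_x = 21 ≠ 0.
Only singular point on the grid: (1, 0).
Classify: substitute x = 1 + u, y = 0 + v and expand: f = u**3 - u**2 - u*v**2 - v**3 + v**2.
No constant or linear terms (consistent with a singular point). Quadratic part: -u**2 + v**2. Cubic part: u**3 - u*v**2 - v**3.
The quadratic part v**2 - u**2 = (v − u)(v + u) splits into two distinct linear factors, so there are two distinct tangent lines y − 0 = ±(x − 1) — this is a node (ordinary double point).
Classification: node.


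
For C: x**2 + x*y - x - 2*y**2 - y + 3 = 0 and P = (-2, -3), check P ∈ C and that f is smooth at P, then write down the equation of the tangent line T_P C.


Tangent line at P: -8*x + 9*y + 11 = 0.

Step 1: f(-2, -3) = 0, so P lies on C.
Step 2: partial derivatives
  f_x(x, y) = 2*x + y - 1, f_y(x, y) = x - 4*y - 1.
  f_x(P) = -8, f_y(P) = 9 (gradient nonzero, so P is smooth).
Step 3: tangent line at P: -8·(x − -2) + 9·(y − -3) = 0.
Expanding: -8*x + 9*y + 11 = 0.


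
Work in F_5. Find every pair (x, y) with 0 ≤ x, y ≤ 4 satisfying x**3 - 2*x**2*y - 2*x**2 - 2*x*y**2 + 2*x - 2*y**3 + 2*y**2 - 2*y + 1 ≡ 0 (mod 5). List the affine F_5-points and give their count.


Affine F_5-points: {(2, 0), (2, 4), (3, 1)}; count = 3.

For each of the 25 pairs (x, y) ∈ F_5², evaluate f(x, y) mod 5. Record the zeros.
  x = 0: [0↦1, 1↦4, 2↦4, 3↦4, 4↦2]  zeros at y ∈ ∅
  x = 1: [0↦2, 1↦1, 2↦3, 3↦1, 4↦3]  zeros at y ∈ ∅
  x = 2: [0↦0, 1↦1, 2↦1, 3↦3, 4↦0]  zeros at y ∈ {0, 4}
  x = 3: [0↦1, 1↦0, 2↦4, 3↦1, 4↦4]  zeros at y ∈ {1}
  x = 4: [0↦1, 1↦4, 2↦3, 3↦1, 4↦1]  zeros at y ∈ ∅
Collecting zeros: affine points = {(2, 0), (2, 4), (3, 1)}.
Total count |C(F_5)_aff| = 3.


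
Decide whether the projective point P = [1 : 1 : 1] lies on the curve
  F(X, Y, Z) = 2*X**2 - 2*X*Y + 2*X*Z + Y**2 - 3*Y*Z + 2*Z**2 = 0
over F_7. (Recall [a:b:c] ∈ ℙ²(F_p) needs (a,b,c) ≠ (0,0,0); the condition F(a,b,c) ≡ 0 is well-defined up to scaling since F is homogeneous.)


F(1,1,1) ≡ 2 (mod 7); P is NOT on the curve.

Evaluate F(1, 1, 1) term-by-term (mod 7).
  2*X**2 ↦ 2·1·1·1 = 2
  -2*X*Y ↦ -2·1·1·1 = -2
  2*X*Z ↦ 2·1·1·1 = 2
  Y**2 ↦ 1·1·1·1 = 1
  -3*Y*Z ↦ -3·1·1·1 = -3
  2*Z**2 ↦ 2·1·1·1 = 2
Sum: F(1, 1, 1) = (2) + (-2) + (2) + (1) + (-3) + (2) = 2.
Reducing mod 7: 2 ≡ 2 (mod 7).
Since F(a, b, c) ≡ 2 ≠ 0 (mod 7), P does NOT lie on the curve.


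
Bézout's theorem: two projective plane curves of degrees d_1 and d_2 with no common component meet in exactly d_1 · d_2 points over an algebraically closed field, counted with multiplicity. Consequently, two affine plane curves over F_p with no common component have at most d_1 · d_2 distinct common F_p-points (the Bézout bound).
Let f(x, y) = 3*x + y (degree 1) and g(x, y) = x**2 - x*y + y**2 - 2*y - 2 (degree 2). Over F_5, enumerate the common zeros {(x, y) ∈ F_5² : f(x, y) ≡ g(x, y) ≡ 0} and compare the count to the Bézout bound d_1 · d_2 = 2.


Common zeros: {(4, 3)}; count = 1; Bézout bound = 2.

deg(f) = 1, deg(g) = 2, so Bézout bound = 2.
Scan x ∈ F_5. For each x, list the y ∈ F_5 with f(x, y) ≡ 0 and those with g(x, y) ≡ 0 (mod 5); the common zeros in that column are the intersection.
  x = 0: f ≡ 0 at y ∈ {0}; g ≡ 0 at y ∈ ∅; common: ∅.
  x = 1: f ≡ 0 at y ∈ {2}; g ≡ 0 at y ∈ ∅; common: ∅.
  x = 2: f ≡ 0 at y ∈ {4}; g ≡ 0 at y ∈ ∅; common: ∅.
  x = 3: f ≡ 0 at y ∈ {1}; g ≡ 0 at y ∈ ∅; common: ∅.
  x = 4: f ≡ 0 at y ∈ {3}; g ≡ 0 at y ∈ {3}; common: {3}.
Collecting: common zeros = {(4, 3)}, so the count is 1.
Comparison with the Bézout bound: 1 ≤ 2 = deg(f)·deg(g), as expected for curves with no common component (the affine F_5-count falls short of the bound because intersections may lie at infinity, over extension fields, or carry multiplicity).


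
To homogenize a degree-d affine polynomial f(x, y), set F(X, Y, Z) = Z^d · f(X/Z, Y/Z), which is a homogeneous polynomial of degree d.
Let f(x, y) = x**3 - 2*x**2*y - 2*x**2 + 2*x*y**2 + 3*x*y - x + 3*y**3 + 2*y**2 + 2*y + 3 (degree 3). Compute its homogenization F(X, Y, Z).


F(X, Y, Z) = X**3 - 2*X**2*Y - 2*X**2*Z + 2*X*Y**2 + 3*X*Y*Z - X*Z**2 + 3*Y**3 + 2*Y**2*Z + 2*Y*Z**2 + 3*Z**3

deg(f) = 3.
Substitute x = X/Z, y = Y/Z into f, then multiply by Z^3.
  monomial 1·x^3·y^0 ↦ 1·X^3·Y^0·Z^0.
  monomial -2·x^2·y^1 ↦ -2·X^2·Y^1·Z^0.
  monomial -2·x^2·y^0 ↦ -2·X^2·Y^0·Z^1.
  monomial 2·x^1·y^2 ↦ 2·X^1·Y^2·Z^0.
  monomial 3·x^1·y^1 ↦ 3·X^1·Y^1·Z^1.
  monomial -1·x^1·y^0 ↦ -1·X^1·Y^0·Z^2.
  monomial 3·x^0·y^3 ↦ 3·X^0·Y^3·Z^0.
  monomial 2·x^0·y^2 ↦ 2·X^0·Y^2·Z^1.
  monomial 2·x^0·y^1 ↦ 2·X^0·Y^1·Z^2.
  monomial 3·x^0·y^0 ↦ 3·X^0·Y^0·Z^3.
Collecting: F(X, Y, Z) = X**3 - 2*X**2*Y - 2*X**2*Z + 2*X*Y**2 + 3*X*Y*Z - X*Z**2 + 3*Y**3 + 2*Y**2*Z + 2*Y*Z**2 + 3*Z**3.


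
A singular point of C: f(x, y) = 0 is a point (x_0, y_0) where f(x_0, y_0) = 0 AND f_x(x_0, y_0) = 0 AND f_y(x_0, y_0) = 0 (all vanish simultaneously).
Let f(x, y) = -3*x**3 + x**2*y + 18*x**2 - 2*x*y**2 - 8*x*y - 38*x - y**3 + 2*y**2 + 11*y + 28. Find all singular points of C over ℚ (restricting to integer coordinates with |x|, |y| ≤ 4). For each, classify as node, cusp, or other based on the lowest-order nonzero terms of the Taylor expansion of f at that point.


Singular points: {(2, -1)}; classification: node.

Compute partial derivatives:
  f_x = -9*x**2 + 2*x*y + 36*x - 2*y**2 - 8*y - 38.
  f_y = x**2 - 4*x*y - 8*x - 3*y**2 + 4*y + 11.
Scan x_0 ∈ {−4, ..., 4}. For each x_0, f_y(x_0, y) is a polynomial in y; find its integer roots y ∈ {−4, ..., 4}, then test f_x and f at those candidates.
  x = -4: f_y(-4, y) = -3*y**2 + 20*y + 59; no integer root y with |y| ≤ 4.
  x = -3: f_y(-3, y) = -3*y**2 + 16*y + 44; vanishes at y ∈ {-2}. (-3, -2): f_x = -207 ≠ 0.
  x = -2: f_y(-2, y) = -3*y**2 + 12*y + 31; no integer root y with |y| ≤ 4.
  x = -1: f_y(-1, y) = -3*y**2 + 8*y + 20; no integer root y with |y| ≤ 4.
  x = 0: f_y(0, y) = -3*y**2 + 4*y + 11; no integer root y with |y| ≤ 4.
  x = 1: f_y(1, y) = 4 - 3*y**2; no integer root y with |y| ≤ 4.
  x = 2: f_y(2, y) = -3*y**2 - 4*y - 1; vanishes at y ∈ {-1}. (2, -1): f_x = 0, f = 0 — SINGULAR.
  x = 3: f_y(3, y) = -3*y**2 - 8*y - 4; vanishes at y ∈ {-2}. (3, -2): f_x = -15 ≠ 0.
  x = 4: f_y(4, y) = -3*y**2 - 12*y - 5; no integer root y with |y| ≤ 4.
Only singular point on the grid: (2, -1).
Classify: substitute x = 2 + u, y = -1 + v and expand: f = -3*u**3 + u**2*v - u**2 - 2*u*v**2 - v**3 + v**2.
No constant or linear terms (consistent with a singular point). Quadratic part: -u**2 + v**2. Cubic part: -3*u**3 + u**2*v - 2*u*v**2 - v**3.
The quadratic part v**2 - u**2 = (v − u)(v + u) splits into two distinct linear factors, so there are two distinct tangent lines y − -1 = ±(x − 2) — this is a node (ordinary double point).
Classification: node.


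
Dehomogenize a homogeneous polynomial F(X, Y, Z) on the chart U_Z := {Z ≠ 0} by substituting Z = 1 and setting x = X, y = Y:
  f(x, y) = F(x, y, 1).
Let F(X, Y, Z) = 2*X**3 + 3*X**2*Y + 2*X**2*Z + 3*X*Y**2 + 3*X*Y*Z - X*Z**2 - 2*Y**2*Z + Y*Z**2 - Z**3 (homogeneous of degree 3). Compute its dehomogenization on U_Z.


f(x, y) = 2*x**3 + 3*x**2*y + 2*x**2 + 3*x*y**2 + 3*x*y - x - 2*y**2 + y - 1

On U_Z we set Z = 1. Each monomial c·X^i·Y^j·Z^k in F becomes c·x^i·y^j·1^k = c·x^i·y^j.
Substituting Z = 1: F(X, Y, 1) = 2*x**3 + 3*x**2*y + 2*x**2 + 3*x*y**2 + 3*x*y - x - 2*y**2 + y - 1.
Note: deg(f) ≤ deg(F) = 3; strict inequality happens when F is divisible by Z (lost terms).


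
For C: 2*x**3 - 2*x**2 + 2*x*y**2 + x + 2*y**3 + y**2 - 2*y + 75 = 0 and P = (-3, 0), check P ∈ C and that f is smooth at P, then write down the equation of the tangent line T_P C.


Tangent line at P: 67*x - 2*y + 201 = 0.

Step 1: f(-3, 0) = 0, so P lies on C.
Step 2: partial derivatives
  f_x(x, y) = 6*x**2 - 4*x + 2*y**2 + 1, f_y(x, y) = 4*x*y + 6*y**2 + 2*y - 2.
  f_x(P) = 67, f_y(P) = -2 (gradient nonzero, so P is smooth).
Step 3: tangent line at P: 67·(x − -3) + -2·(y − 0) = 0.
Expanding: 67*x - 2*y + 201 = 0.


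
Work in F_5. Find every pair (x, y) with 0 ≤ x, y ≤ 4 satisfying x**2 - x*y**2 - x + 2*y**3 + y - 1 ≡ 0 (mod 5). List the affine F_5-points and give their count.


Affine F_5-points: {(1, 4), (2, 3), (3, 0), (3, 1), (3, 3), (4, 1)}; count = 6.

For each of the 25 pairs (x, y) ∈ F_5², evaluate f(x, y) mod 5. Record the zeros.
  x = 0: [0↦4, 1↦2, 2↦2, 3↦1, 4↦1]  zeros at y ∈ ∅
  x = 1: [0↦4, 1↦1, 2↦3, 3↦2, 4↦0]  zeros at y ∈ {4}
  x = 2: [0↦1, 1↦2, 2↦1, 3↦0, 4↦1]  zeros at y ∈ {3}
  x = 3: [0↦0, 1↦0, 2↦1, 3↦0, 4↦4]  zeros at y ∈ {0, 1, 3}
  x = 4: [0↦1, 1↦0, 2↦3, 3↦2, 4↦4]  zeros at y ∈ {1}
Collecting zeros: affine points = {(1, 4), (2, 3), (3, 0), (3, 1), (3, 3), (4, 1)}.
Total count |C(F_5)_aff| = 6.


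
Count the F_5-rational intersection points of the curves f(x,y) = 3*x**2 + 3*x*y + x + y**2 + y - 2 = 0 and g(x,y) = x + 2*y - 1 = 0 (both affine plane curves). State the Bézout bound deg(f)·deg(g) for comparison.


Common zeros: {(0, 3), (2, 2)}; count = 2; Bézout bound = 2.

deg(f) = 2, deg(g) = 1, so Bézout bound = 2.
Scan x ∈ F_5. For each x, list the y ∈ F_5 with f(x, y) ≡ 0 and those with g(x, y) ≡ 0 (mod 5); the common zeros in that column are the intersection.
  x = 0: f ≡ 0 at y ∈ {1, 3}; g ≡ 0 at y ∈ {3}; common: {3}.
  x = 1: f ≡ 0 at y ∈ ∅; g ≡ 0 at y ∈ {0}; common: ∅.
  x = 2: f ≡ 0 at y ∈ {1, 2}; g ≡ 0 at y ∈ {2}; common: {2}.
  x = 3: f ≡ 0 at y ∈ ∅; g ≡ 0 at y ∈ {4}; common: ∅.
  x = 4: f ≡ 0 at y ∈ {0, 2}; g ≡ 0 at y ∈ {1}; common: ∅.
Collecting: common zeros = {(0, 3), (2, 2)}, so the count is 2.
Comparison with the Bézout bound: 2 ≤ 2 = deg(f)·deg(g), as expected for curves with no common component (the bound is attained).


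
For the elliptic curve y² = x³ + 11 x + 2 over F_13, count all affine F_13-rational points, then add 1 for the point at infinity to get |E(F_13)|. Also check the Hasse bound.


Affine points = {(1, 1), (1, 12), (3, 6), (3, 7), (5, 0), (8, 2), (8, 11), (12, 4), (12, 9)}; affine count = 9; |E(F_13)| = 10.

Discriminant check: Δ ∝ 4a³ + 27b² = 4·11³ + 27·2² = 4·1331 + 27·4 ≡ 11 (mod 13). Nonzero ⇒ E is nonsingular.
For each x ∈ F_13, compute rhs = x³ + 11·x + 2 mod 13, then count y ∈ F_13 with y² ≡ rhs.
  x = 0: rhs = 2, matching y values: none (0 points).
  x = 1: rhs = 1, matching y values: 1, 12 (2 points).
  x = 2: rhs = 6, matching y values: none (0 points).
  x = 3: rhs = 10, matching y values: 6, 7 (2 points).
  x = 4: rhs = 6, matching y values: none (0 points).
  x = 5: rhs = 0, matching y values: 0 (1 points).
  x = 6: rhs = 11, matching y values: none (0 points).
  x = 7: rhs = 6, matching y values: none (0 points).
  x = 8: rhs = 4, matching y values: 2, 11 (2 points).
  x = 9: rhs = 11, matching y values: none (0 points).
  x = 10: rhs = 7, matching y values: none (0 points).
  x = 11: rhs = 11, matching y values: none (0 points).
  x = 12: rhs = 3, matching y values: 4, 9 (2 points).
Total affine count: 9.
Full point count |E(F_13)| = 9 + 1 = 10.
Hasse bound: |10 − (13+1)| = |-4| = 4 ≤ 2√13 ≈ 7.2111 ✓.


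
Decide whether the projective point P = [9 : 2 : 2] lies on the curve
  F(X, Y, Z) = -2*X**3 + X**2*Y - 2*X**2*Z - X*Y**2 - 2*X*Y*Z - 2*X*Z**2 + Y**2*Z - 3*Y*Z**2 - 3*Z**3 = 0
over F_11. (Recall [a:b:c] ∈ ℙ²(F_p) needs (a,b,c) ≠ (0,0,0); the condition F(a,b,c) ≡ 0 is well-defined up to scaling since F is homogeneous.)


F(9,2,2) ≡ 8 (mod 11); P is NOT on the curve.

Evaluate F(9, 2, 2) term-by-term (mod 11).
  -2*X**3 ↦ -2·729·1·1 = -1458
  X**2*Y ↦ 1·81·2·1 = 162
  -2*X**2*Z ↦ -2·81·1·2 = -324
  -X*Y**2 ↦ -1·9·4·1 = -36
  -2*X*Y*Z ↦ -2·9·2·2 = -72
  -2*X*Z**2 ↦ -2·9·1·4 = -72
  Y**2*Z ↦ 1·1·4·2 = 8
  -3*Y*Z**2 ↦ -3·1·2·4 = -24
  -3*Z**3 ↦ -3·1·1·8 = -24
Sum: F(9, 2, 2) = (-1458) + (162) + (-324) + (-36) + (-72) + (-72) + (8) + (-24) + (-24) = -1840.
Reducing mod 11: -1840 ≡ 8 (mod 11).
Since F(a, b, c) ≡ 8 ≠ 0 (mod 11), P does NOT lie on the curve.


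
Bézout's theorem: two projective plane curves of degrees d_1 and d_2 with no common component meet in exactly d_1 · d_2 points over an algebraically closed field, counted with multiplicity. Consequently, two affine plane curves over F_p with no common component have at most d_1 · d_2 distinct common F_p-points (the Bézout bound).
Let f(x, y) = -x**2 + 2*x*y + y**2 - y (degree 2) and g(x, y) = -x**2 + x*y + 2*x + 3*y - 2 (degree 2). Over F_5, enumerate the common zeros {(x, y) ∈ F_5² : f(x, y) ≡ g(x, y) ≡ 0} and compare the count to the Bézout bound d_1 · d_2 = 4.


Common zeros: ∅; count = 0; Bézout bound = 4.

deg(f) = 2, deg(g) = 2, so Bézout bound = 4.
Scan x ∈ F_5. For each x, list the y ∈ F_5 with f(x, y) ≡ 0 and those with g(x, y) ≡ 0 (mod 5); the common zeros in that column are the intersection.
  x = 0: f ≡ 0 at y ∈ {0, 1}; g ≡ 0 at y ∈ {4}; common: ∅.
  x = 1: f ≡ 0 at y ∈ {2}; g ≡ 0 at y ∈ {4}; common: ∅.
  x = 2: f ≡ 0 at y ∈ {1}; g ≡ 0 at y ∈ ∅; common: ∅.
  x = 3: f ≡ 0 at y ∈ {2, 3}; g ≡ 0 at y ∈ {0}; common: ∅.
  x = 4: f ≡ 0 at y ∈ ∅; g ≡ 0 at y ∈ {0}; common: ∅.
Collecting: common zeros = ∅, so the count is 0.
Comparison with the Bézout bound: 0 ≤ 4 = deg(f)·deg(g), as expected for curves with no common component (the affine F_5-count falls short of the bound because intersections may lie at infinity, over extension fields, or carry multiplicity).


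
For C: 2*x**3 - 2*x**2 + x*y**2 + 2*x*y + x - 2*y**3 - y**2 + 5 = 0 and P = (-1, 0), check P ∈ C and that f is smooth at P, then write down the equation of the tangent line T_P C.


Tangent line at P: 11*x - 2*y + 11 = 0.

Step 1: f(-1, 0) = 0, so P lies on C.
Step 2: partial derivatives
  f_x(x, y) = 6*x**2 - 4*x + y**2 + 2*y + 1, f_y(x, y) = 2*x*y + 2*x - 6*y**2 - 2*y.
  f_x(P) = 11, f_y(P) = -2 (gradient nonzero, so P is smooth).
Step 3: tangent line at P: 11·(x − -1) + -2·(y − 0) = 0.
Expanding: 11*x - 2*y + 11 = 0.


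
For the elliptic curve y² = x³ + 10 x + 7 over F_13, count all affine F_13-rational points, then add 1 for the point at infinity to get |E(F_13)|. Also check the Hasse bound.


Affine points = {(2, 3), (2, 10), (3, 5), (3, 8), (5, 0), (6, 6), (6, 7), (7, 2), (7, 11), (8, 1), (8, 12), (12, 3), (12, 10)}; affine count = 13; |E(F_13)| = 14.

Discriminant check: Δ ∝ 4a³ + 27b² = 4·10³ + 27·7² = 4·1000 + 27·49 ≡ 6 (mod 13). Nonzero ⇒ E is nonsingular.
For each x ∈ F_13, compute rhs = x³ + 10·x + 7 mod 13, then count y ∈ F_13 with y² ≡ rhs.
  x = 0: rhs = 7, matching y values: none (0 points).
  x = 1: rhs = 5, matching y values: none (0 points).
  x = 2: rhs = 9, matching y values: 3, 10 (2 points).
  x = 3: rhs = 12, matching y values: 5, 8 (2 points).
  x = 4: rhs = 7, matching y values: none (0 points).
  x = 5: rhs = 0, matching y values: 0 (1 points).
  x = 6: rhs = 10, matching y values: 6, 7 (2 points).
  x = 7: rhs = 4, matching y values: 2, 11 (2 points).
  x = 8: rhs = 1, matching y values: 1, 12 (2 points).
  x = 9: rhs = 7, matching y values: none (0 points).
  x = 10: rhs = 2, matching y values: none (0 points).
  x = 11: rhs = 5, matching y values: none (0 points).
  x = 12: rhs = 9, matching y values: 3, 10 (2 points).
Total affine count: 13.
Full point count |E(F_13)| = 13 + 1 = 14.
Hasse bound: |14 − (13+1)| = |0| = 0 ≤ 2√13 ≈ 7.2111 ✓.


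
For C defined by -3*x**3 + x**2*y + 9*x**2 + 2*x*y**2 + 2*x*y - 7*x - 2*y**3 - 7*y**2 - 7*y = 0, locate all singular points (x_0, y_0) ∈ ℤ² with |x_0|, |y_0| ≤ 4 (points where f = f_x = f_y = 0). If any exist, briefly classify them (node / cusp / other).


Singular points: {(1, -1)}; classification: node.

Compute partial derivatives:
  f_x = -9*x**2 + 2*x*y + 18*x + 2*y**2 + 2*y - 7.
  f_y = x**2 + 4*x*y + 2*x - 6*y**2 - 14*y - 7.
Scan x_0 ∈ {−4, ..., 4}. For each x_0, f_y(x_0, y) is a polynomial in y; find its integer roots y ∈ {−4, ..., 4}, then test f_x and f at those candidates.
  x = -4: f_y(-4, y) = -6*y**2 - 30*y + 1; no integer root y with |y| ≤ 4.
  x = -3: f_y(-3, y) = -6*y**2 - 26*y - 4; no integer root y with |y| ≤ 4.
  x = -2: f_y(-2, y) = -6*y**2 - 22*y - 7; no integer root y with |y| ≤ 4.
  x = -1: f_y(-1, y) = -6*y**2 - 18*y - 8; no integer root y with |y| ≤ 4.
  x = 0: f_y(0, y) = -6*y**2 - 14*y - 7; no integer root y with |y| ≤ 4.
  x = 1: f_y(1, y) = -6*y**2 - 10*y - 4; vanishes at y ∈ {-1}. (1, -1): f_x = 0, f = 0 — SINGULAR.
  x = 2: f_y(2, y) = -6*y**2 - 6*y + 1; no integer root y with |y| ≤ 4.
  x = 3: f_y(3, y) = -6*y**2 - 2*y + 8; vanishes at y ∈ {1}. (3, 1): f_x = -24 ≠ 0.
  x = 4: f_y(4, y) = -6*y**2 + 2*y + 17; no integer root y with |y| ≤ 4.
Only singular point on the grid: (1, -1).
Classify: substitute x = 1 + u, y = -1 + v and expand: f = -3*u**3 + u**2*v - u**2 + 2*u*v**2 - 2*v**3 + v**2.
No constant or linear terms (consistent with a singular point). Quadratic part: -u**2 + v**2. Cubic part: -3*u**3 + u**2*v + 2*u*v**2 - 2*v**3.
The quadratic part v**2 - u**2 = (v − u)(v + u) splits into two distinct linear factors, so there are two distinct tangent lines y − -1 = ±(x − 1) — this is a node (ordinary double point).
Classification: node.


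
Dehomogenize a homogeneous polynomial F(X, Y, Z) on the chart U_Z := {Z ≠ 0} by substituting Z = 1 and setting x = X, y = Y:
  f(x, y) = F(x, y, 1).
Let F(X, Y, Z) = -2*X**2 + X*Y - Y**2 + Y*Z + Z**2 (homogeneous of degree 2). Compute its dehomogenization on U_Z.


f(x, y) = -2*x**2 + x*y - y**2 + y + 1

On U_Z we set Z = 1. Each monomial c·X^i·Y^j·Z^k in F becomes c·x^i·y^j·1^k = c·x^i·y^j.
Substituting Z = 1: F(X, Y, 1) = -2*x**2 + x*y - y**2 + y + 1.
Note: deg(f) ≤ deg(F) = 2; strict inequality happens when F is divisible by Z (lost terms).


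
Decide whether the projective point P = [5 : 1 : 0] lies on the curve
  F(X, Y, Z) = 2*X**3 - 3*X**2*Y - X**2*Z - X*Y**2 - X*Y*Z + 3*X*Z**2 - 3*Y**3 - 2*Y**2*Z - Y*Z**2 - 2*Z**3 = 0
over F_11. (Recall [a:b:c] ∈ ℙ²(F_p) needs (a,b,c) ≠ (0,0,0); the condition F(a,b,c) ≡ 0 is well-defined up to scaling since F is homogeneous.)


F(5,1,0) ≡ 2 (mod 11); P is NOT on the curve.

Evaluate F(5, 1, 0) term-by-term (mod 11).
  2*X**3 ↦ 2·125·1·1 = 250
  -3*X**2*Y ↦ -3·25·1·1 = -75
  -X**2*Z ↦ -1·25·1·0 = 0
  -X*Y**2 ↦ -1·5·1·1 = -5
  -X*Y*Z ↦ -1·5·1·0 = 0
  3*X*Z**2 ↦ 3·5·1·0 = 0
  -3*Y**3 ↦ -3·1·1·1 = -3
  -2*Y**2*Z ↦ -2·1·1·0 = 0
  -Y*Z**2 ↦ -1·1·1·0 = 0
  -2*Z**3 ↦ -2·1·1·0 = 0
Sum: F(5, 1, 0) = (250) + (-75) + (0) + (-5) + (0) + (0) + (-3) + (0) + (0) + (0) = 167.
Reducing mod 11: 167 ≡ 2 (mod 11).
Since F(a, b, c) ≡ 2 ≠ 0 (mod 11), P does NOT lie on the curve.


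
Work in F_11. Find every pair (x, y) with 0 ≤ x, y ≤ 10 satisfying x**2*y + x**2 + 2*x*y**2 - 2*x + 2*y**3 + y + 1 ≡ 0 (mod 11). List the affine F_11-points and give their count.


Affine F_11-points: {(1, 0), (3, 1), (6, 6), (8, 1), (8, 4), (8, 9), (9, 9)}; count = 7.

For each of the 121 pairs (x, y) ∈ F_11², evaluate f(x, y) mod 11. Record the zeros.
  x = 0: [0↦1, 1↦4, 2↦8, 3↦3, 4↦1, 5↦3, 6↦10, 7↦1, 8↦10, 9↦5, 10↦9]  zeros at y ∈ ∅
  x = 1: [0↦0, 1↦6, 2↦6, 3↦1, 4↦3, 5↦2, 6↦10, 7↦6, 8↦2, 9↦10, 10↦9]  zeros at y ∈ {0}
  x = 2: [0↦1, 1↦1, 2↦10, 3↦7, 4↦4, 5↦2, 6↦2, 7↦5, 8↦1, 9↦2, 10↦9]  zeros at y ∈ ∅
  x = 3: [0↦4, 1↦0, 2↦9, 3↦10, 4↦4, 5↦3, 6↦8, 7↦9, 8↦7, 9↦3, 10↦9]  zeros at y ∈ {1}
  x = 4: [0↦9, 1↦3, 2↦3, 3↦10, 4↦3, 5↦5, 6↦6, 7↦7, 8↦9, 9↦2, 10↦9]  zeros at y ∈ ∅
  x = 5: [0↦5, 1↦10, 2↦3, 3↦7, 4↦1, 5↦8, 6↦7, 7↦10, 8↦7, 9↦10, 10↦9]  zeros at y ∈ ∅
  x = 6: [0↦3, 1↦10, 2↦9, 3↦1, 4↦9, 5↦1, 6↦0, 7↦7, 8↦1, 9↦5, 10↦9]  zeros at y ∈ {6}
  x = 7: [0↦3, 1↦3, 2↦10, 3↦3, 4↦5, 5↦6, 6↦7, 7↦9, 8↦2, 9↦9, 10↦9]  zeros at y ∈ ∅
  x = 8: [0↦5, 1↦0, 2↦6, 3↦2, 4↦0, 5↦1, 6↦6, 7↦5, 8↦10, 9↦0, 10↦9]  zeros at y ∈ {1, 4, 9}
  x = 9: [0↦9, 1↦1, 2↦8, 3↦9, 4↦5, 5↦8, 6↦8, 7↦6, 8↦3, 9↦0, 10↦9]  zeros at y ∈ {9}
  x = 10: [0↦4, 1↦6, 2↦5, 3↦2, 4↦9, 5↦5, 6↦2, 7↦1, 8↦3, 9↦9, 10↦9]  zeros at y ∈ ∅
Collecting zeros: affine points = {(1, 0), (3, 1), (6, 6), (8, 1), (8, 4), (8, 9), (9, 9)}.
Total count |C(F_11)_aff| = 7.


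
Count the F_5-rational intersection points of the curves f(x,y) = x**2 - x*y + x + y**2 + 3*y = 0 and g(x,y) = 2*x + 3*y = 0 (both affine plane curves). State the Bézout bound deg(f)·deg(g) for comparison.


Common zeros: {(0, 0), (1, 1)}; count = 2; Bézout bound = 2.

deg(f) = 2, deg(g) = 1, so Bézout bound = 2.
Scan x ∈ F_5. For each x, list the y ∈ F_5 with f(x, y) ≡ 0 and those with g(x, y) ≡ 0 (mod 5); the common zeros in that column are the intersection.
  x = 0: f ≡ 0 at y ∈ {0, 2}; g ≡ 0 at y ∈ {0}; common: {0}.
  x = 1: f ≡ 0 at y ∈ {1, 2}; g ≡ 0 at y ∈ {1}; common: {1}.
  x = 2: f ≡ 0 at y ∈ ∅; g ≡ 0 at y ∈ {2}; common: ∅.
  x = 3: f ≡ 0 at y ∈ ∅; g ≡ 0 at y ∈ {3}; common: ∅.
  x = 4: f ≡ 0 at y ∈ {0, 1}; g ≡ 0 at y ∈ {4}; common: ∅.
Collecting: common zeros = {(0, 0), (1, 1)}, so the count is 2.
Comparison with the Bézout bound: 2 ≤ 2 = deg(f)·deg(g), as expected for curves with no common component (the bound is attained).


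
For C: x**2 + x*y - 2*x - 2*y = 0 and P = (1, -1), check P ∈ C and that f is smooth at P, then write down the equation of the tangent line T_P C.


Tangent line at P: -x - y = 0.

Step 1: f(1, -1) = 0, so P lies on C.
Step 2: partial derivatives
  f_x(x, y) = 2*x + y - 2, f_y(x, y) = x - 2.
  f_x(P) = -1, f_y(P) = -1 (gradient nonzero, so P is smooth).
Step 3: tangent line at P: -1·(x − 1) + -1·(y − -1) = 0.
Expanding: -x - y = 0.


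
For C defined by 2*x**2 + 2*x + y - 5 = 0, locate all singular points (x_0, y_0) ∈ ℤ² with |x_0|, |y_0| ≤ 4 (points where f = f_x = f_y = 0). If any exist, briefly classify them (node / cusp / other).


No singular points in the scanned grid; C is smooth there.

Compute partial derivatives:
  f_x = 4*x + 2.
  f_y = 1.
f_y = 1 is a nonzero constant, so f_y never vanishes: no point (x, y) can satisfy f = f_x = f_y = 0. In particular no (x, y) ∈ {−4, ..., 4}² is singular; the curve is smooth.


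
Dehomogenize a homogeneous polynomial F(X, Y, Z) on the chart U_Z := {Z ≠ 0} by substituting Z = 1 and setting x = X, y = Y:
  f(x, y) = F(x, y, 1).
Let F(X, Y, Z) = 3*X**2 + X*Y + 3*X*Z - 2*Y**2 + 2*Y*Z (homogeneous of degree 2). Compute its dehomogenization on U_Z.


f(x, y) = 3*x**2 + x*y + 3*x - 2*y**2 + 2*y

On U_Z we set Z = 1. Each monomial c·X^i·Y^j·Z^k in F becomes c·x^i·y^j·1^k = c·x^i·y^j.
Substituting Z = 1: F(X, Y, 1) = 3*x**2 + x*y + 3*x - 2*y**2 + 2*y.
Note: deg(f) ≤ deg(F) = 2; strict inequality happens when F is divisible by Z (lost terms).


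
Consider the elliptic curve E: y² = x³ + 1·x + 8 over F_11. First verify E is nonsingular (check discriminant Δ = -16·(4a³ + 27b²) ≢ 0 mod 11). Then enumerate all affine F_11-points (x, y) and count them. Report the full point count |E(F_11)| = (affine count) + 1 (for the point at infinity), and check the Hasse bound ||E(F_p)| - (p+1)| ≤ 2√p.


Affine points = {(3, 4), (3, 7), (8, 0), (9, 3), (9, 8)}; affine count = 5; |E(F_11)| = 6.

Discriminant check: Δ ∝ 4a³ + 27b² = 4·1³ + 27·8² = 4·1 + 27·64 ≡ 5 (mod 11). Nonzero ⇒ E is nonsingular.
For each x ∈ F_11, compute rhs = x³ + 1·x + 8 mod 11, then count y ∈ F_11 with y² ≡ rhs.
  x = 0: rhs = 8, matching y values: none (0 points).
  x = 1: rhs = 10, matching y values: none (0 points).
  x = 2: rhs = 7, matching y values: none (0 points).
  x = 3: rhs = 5, matching y values: 4, 7 (2 points).
  x = 4: rhs = 10, matching y values: none (0 points).
  x = 5: rhs = 6, matching y values: none (0 points).
  x = 6: rhs = 10, matching y values: none (0 points).
  x = 7: rhs = 6, matching y values: none (0 points).
  x = 8: rhs = 0, matching y values: 0 (1 points).
  x = 9: rhs = 9, matching y values: 3, 8 (2 points).
  x = 10: rhs = 6, matching y values: none (0 points).
Total affine count: 5.
Full point count |E(F_11)| = 5 + 1 = 6.
Hasse bound: |6 − (11+1)| = |-6| = 6 ≤ 2√11 ≈ 6.6332 ✓.


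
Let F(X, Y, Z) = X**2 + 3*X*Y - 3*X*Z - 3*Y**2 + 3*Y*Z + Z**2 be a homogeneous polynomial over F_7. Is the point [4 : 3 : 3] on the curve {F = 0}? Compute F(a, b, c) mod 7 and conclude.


F(4,3,3) ≡ 4 (mod 7); P is NOT on the curve.

Evaluate F(4, 3, 3) term-by-term (mod 7).
  X**2 ↦ 1·16·1·1 = 16
  3*X*Y ↦ 3·4·3·1 = 36
  -3*X*Z ↦ -3·4·1·3 = -36
  -3*Y**2 ↦ -3·1·9·1 = -27
  3*Y*Z ↦ 3·1·3·3 = 27
  Z**2 ↦ 1·1·1·9 = 9
Sum: F(4, 3, 3) = (16) + (36) + (-36) + (-27) + (27) + (9) = 25.
Reducing mod 7: 25 ≡ 4 (mod 7).
Since F(a, b, c) ≡ 4 ≠ 0 (mod 7), P does NOT lie on the curve.


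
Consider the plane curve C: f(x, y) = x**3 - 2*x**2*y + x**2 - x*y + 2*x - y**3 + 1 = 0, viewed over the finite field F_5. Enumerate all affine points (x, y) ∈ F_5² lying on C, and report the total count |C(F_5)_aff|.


Affine F_5-points: {(0, 1), (1, 0), (2, 3), (3, 4)}; count = 4.

For each of the 25 pairs (x, y) ∈ F_5², evaluate f(x, y) mod 5. Record the zeros.
  x = 0: [0↦1, 1↦0, 2↦3, 3↦4, 4↦2]  zeros at y ∈ {1}
  x = 1: [0↦0, 1↦1, 2↦1, 3↦4, 4↦4]  zeros at y ∈ {0}
  x = 2: [0↦2, 1↦1, 2↦4, 3↦0, 4↦3]  zeros at y ∈ {3}
  x = 3: [0↦3, 1↦1, 2↦3, 3↦3, 4↦0]  zeros at y ∈ {4}
  x = 4: [0↦4, 1↦2, 2↦4, 3↦4, 4↦1]  zeros at y ∈ ∅
Collecting zeros: affine points = {(0, 1), (1, 0), (2, 3), (3, 4)}.
Total count |C(F_5)_aff| = 4.


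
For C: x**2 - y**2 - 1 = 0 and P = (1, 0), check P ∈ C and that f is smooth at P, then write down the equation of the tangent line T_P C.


Tangent line at P: 2*x - 2 = 0.

Step 1: f(1, 0) = 0, so P lies on C.
Step 2: partial derivatives
  f_x(x, y) = 2*x, f_y(x, y) = -2*y.
  f_x(P) = 2, f_y(P) = 0 (gradient nonzero, so P is smooth).
Step 3: tangent line at P: 2·(x − 1) + 0·(y − 0) = 0.
Expanding: 2*x - 2 = 0.


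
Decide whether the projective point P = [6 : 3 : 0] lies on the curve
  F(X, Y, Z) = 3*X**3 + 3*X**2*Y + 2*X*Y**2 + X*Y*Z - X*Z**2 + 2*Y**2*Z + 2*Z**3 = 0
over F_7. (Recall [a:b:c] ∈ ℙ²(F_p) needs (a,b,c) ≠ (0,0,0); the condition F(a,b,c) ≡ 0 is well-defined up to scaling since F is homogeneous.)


F(6,3,0) ≡ 2 (mod 7); P is NOT on the curve.

Evaluate F(6, 3, 0) term-by-term (mod 7).
  3*X**3 ↦ 3·216·1·1 = 648
  3*X**2*Y ↦ 3·36·3·1 = 324
  2*X*Y**2 ↦ 2·6·9·1 = 108
  X*Y*Z ↦ 1·6·3·0 = 0
  -X*Z**2 ↦ -1·6·1·0 = 0
  2*Y**2*Z ↦ 2·1·9·0 = 0
  2*Z**3 ↦ 2·1·1·0 = 0
Sum: F(6, 3, 0) = (648) + (324) + (108) + (0) + (0) + (0) + (0) = 1080.
Reducing mod 7: 1080 ≡ 2 (mod 7).
Since F(a, b, c) ≡ 2 ≠ 0 (mod 7), P does NOT lie on the curve.


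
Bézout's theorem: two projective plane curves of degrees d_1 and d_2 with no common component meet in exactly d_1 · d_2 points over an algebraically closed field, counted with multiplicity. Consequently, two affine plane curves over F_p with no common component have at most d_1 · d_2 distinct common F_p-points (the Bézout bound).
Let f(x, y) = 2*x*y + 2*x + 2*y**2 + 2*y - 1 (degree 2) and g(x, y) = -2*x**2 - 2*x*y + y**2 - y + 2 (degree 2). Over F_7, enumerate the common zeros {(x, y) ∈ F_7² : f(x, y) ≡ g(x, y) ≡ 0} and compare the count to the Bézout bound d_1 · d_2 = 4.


Common zeros: ∅; count = 0; Bézout bound = 4.

deg(f) = 2, deg(g) = 2, so Bézout bound = 4.
Scan x ∈ F_7. For each x, list the y ∈ F_7 with f(x, y) ≡ 0 and those with g(x, y) ≡ 0 (mod 7); the common zeros in that column are the intersection.
  x = 0: f ≡ 0 at y ∈ ∅; g ≡ 0 at y ∈ {4}; common: ∅.
  x = 1: f ≡ 0 at y ∈ {1, 4}; g ≡ 0 at y ∈ {0, 3}; common: ∅.
  x = 2: f ≡ 0 at y ∈ ∅; g ≡ 0 at y ∈ {6}; common: ∅.
  x = 3: f ≡ 0 at y ∈ ∅; g ≡ 0 at y ∈ {3, 4}; common: ∅.
  x = 4: f ≡ 0 at y ∈ {0, 2}; g ≡ 0 at y ∈ ∅; common: ∅.
  x = 5: f ≡ 0 at y ∈ {3, 5}; g ≡ 0 at y ∈ ∅; common: ∅.
  x = 6: f ≡ 0 at y ∈ ∅; g ≡ 0 at y ∈ {0, 6}; common: ∅.
Collecting: common zeros = ∅, so the count is 0.
Comparison with the Bézout bound: 0 ≤ 4 = deg(f)·deg(g), as expected for curves with no common component (the affine F_7-count falls short of the bound because intersections may lie at infinity, over extension fields, or carry multiplicity).


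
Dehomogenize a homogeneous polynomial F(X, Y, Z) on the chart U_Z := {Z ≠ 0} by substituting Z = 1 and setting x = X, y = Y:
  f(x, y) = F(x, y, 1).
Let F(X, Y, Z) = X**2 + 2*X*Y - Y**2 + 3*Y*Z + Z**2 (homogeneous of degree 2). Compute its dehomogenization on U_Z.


f(x, y) = x**2 + 2*x*y - y**2 + 3*y + 1

On U_Z we set Z = 1. Each monomial c·X^i·Y^j·Z^k in F becomes c·x^i·y^j·1^k = c·x^i·y^j.
Substituting Z = 1: F(X, Y, 1) = x**2 + 2*x*y - y**2 + 3*y + 1.
Note: deg(f) ≤ deg(F) = 2; strict inequality happens when F is divisible by Z (lost terms).


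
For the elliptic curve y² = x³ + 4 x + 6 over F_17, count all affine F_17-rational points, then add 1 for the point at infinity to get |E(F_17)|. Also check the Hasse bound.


Affine points = {(4, 1), (4, 16), (5, 7), (5, 10), (6, 5), (6, 12), (10, 3), (10, 14), (11, 2), (11, 15), (14, 1), (14, 16), (16, 1), (16, 16)}; affine count = 14; |E(F_17)| = 15.

Discriminant check: Δ ∝ 4a³ + 27b² = 4·4³ + 27·6² = 4·64 + 27·36 ≡ 4 (mod 17). Nonzero ⇒ E is nonsingular.
For each x ∈ F_17, compute rhs = x³ + 4·x + 6 mod 17, then count y ∈ F_17 with y² ≡ rhs.
  x = 0: rhs = 6, matching y values: none (0 points).
  x = 1: rhs = 11, matching y values: none (0 points).
  x = 2: rhs = 5, matching y values: none (0 points).
  x = 3: rhs = 11, matching y values: none (0 points).
  x = 4: rhs = 1, matching y values: 1, 16 (2 points).
  x = 5: rhs = 15, matching y values: 7, 10 (2 points).
  x = 6: rhs = 8, matching y values: 5, 12 (2 points).
  x = 7: rhs = 3, matching y values: none (0 points).
  x = 8: rhs = 6, matching y values: none (0 points).
  x = 9: rhs = 6, matching y values: none (0 points).
  x = 10: rhs = 9, matching y values: 3, 14 (2 points).
  x = 11: rhs = 4, matching y values: 2, 15 (2 points).
  x = 12: rhs = 14, matching y values: none (0 points).
  x = 13: rhs = 11, matching y values: none (0 points).
  x = 14: rhs = 1, matching y values: 1, 16 (2 points).
  x = 15: rhs = 7, matching y values: none (0 points).
  x = 16: rhs = 1, matching y values: 1, 16 (2 points).
Total affine count: 14.
Full point count |E(F_17)| = 14 + 1 = 15.
Hasse bound: |15 − (17+1)| = |-3| = 3 ≤ 2√17 ≈ 8.2462 ✓.


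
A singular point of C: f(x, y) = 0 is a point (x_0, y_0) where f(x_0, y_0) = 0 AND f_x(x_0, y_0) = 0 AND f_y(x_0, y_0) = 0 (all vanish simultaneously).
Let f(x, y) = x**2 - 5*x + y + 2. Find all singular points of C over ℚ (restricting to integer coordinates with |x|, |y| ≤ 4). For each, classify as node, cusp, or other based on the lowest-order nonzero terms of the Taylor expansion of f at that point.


No singular points in the scanned grid; C is smooth there.

Compute partial derivatives:
  f_x = 2*x - 5.
  f_y = 1.
f_y = 1 is a nonzero constant, so f_y never vanishes: no point (x, y) can satisfy f = f_x = f_y = 0. In particular no (x, y) ∈ {−4, ..., 4}² is singular; the curve is smooth.


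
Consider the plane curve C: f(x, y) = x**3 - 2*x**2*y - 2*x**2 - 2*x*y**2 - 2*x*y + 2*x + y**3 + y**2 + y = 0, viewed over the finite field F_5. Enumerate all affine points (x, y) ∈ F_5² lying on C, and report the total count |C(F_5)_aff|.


Affine F_5-points: {(0, 0), (1, 3), (3, 0), (4, 0), (4, 1)}; count = 5.

For each of the 25 pairs (x, y) ∈ F_5², evaluate f(x, y) mod 5. Record the zeros.
  x = 0: [0↦0, 1↦3, 2↦4, 3↦4, 4↦4]  zeros at y ∈ {0}
  x = 1: [0↦1, 1↦3, 2↦4, 3↦0, 4↦2]  zeros at y ∈ {3}
  x = 2: [0↦4, 1↦1, 2↦3, 3↦1, 4↦1]  zeros at y ∈ ∅
  x = 3: [0↦0, 1↦3, 2↦2, 3↦3, 4↦2]  zeros at y ∈ {0}
  x = 4: [0↦0, 1↦0, 2↦2, 3↦2, 4↦1]  zeros at y ∈ {0, 1}
Collecting zeros: affine points = {(0, 0), (1, 3), (3, 0), (4, 0), (4, 1)}.
Total count |C(F_5)_aff| = 5.


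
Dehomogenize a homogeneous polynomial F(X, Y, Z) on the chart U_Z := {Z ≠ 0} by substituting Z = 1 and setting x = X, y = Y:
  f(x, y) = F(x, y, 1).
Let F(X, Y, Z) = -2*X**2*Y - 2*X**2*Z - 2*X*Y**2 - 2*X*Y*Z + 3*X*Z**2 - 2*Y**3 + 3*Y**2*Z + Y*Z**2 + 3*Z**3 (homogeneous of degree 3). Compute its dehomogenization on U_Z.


f(x, y) = -2*x**2*y - 2*x**2 - 2*x*y**2 - 2*x*y + 3*x - 2*y**3 + 3*y**2 + y + 3

On U_Z we set Z = 1. Each monomial c·X^i·Y^j·Z^k in F becomes c·x^i·y^j·1^k = c·x^i·y^j.
Substituting Z = 1: F(X, Y, 1) = -2*x**2*y - 2*x**2 - 2*x*y**2 - 2*x*y + 3*x - 2*y**3 + 3*y**2 + y + 3.
Note: deg(f) ≤ deg(F) = 3; strict inequality happens when F is divisible by Z (lost terms).


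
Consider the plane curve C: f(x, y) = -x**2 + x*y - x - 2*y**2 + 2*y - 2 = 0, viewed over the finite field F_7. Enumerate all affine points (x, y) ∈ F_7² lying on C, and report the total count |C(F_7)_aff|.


Affine F_7-points: {(0, 3), (0, 5), (2, 3), (2, 6), (3, 0), (3, 6), (4, 5)}; count = 7.

For each of the 49 pairs (x, y) ∈ F_7², evaluate f(x, y) mod 7. Record the zeros.
  x = 0: [0↦5, 1↦5, 2↦1, 3↦0, 4↦2, 5↦0, 6↦1]  zeros at y ∈ {3, 5}
  x = 1: [0↦3, 1↦4, 2↦1, 3↦1, 4↦4, 5↦3, 6↦5]  zeros at y ∈ ∅
  x = 2: [0↦6, 1↦1, 2↦6, 3↦0, 4↦4, 5↦4, 6↦0]  zeros at y ∈ {3, 6}
  x = 3: [0↦0, 1↦3, 2↦2, 3↦4, 4↦2, 5↦3, 6↦0]  zeros at y ∈ {0, 6}
  x = 4: [0↦6, 1↦3, 2↦3, 3↦6, 4↦5, 5↦0, 6↦5]  zeros at y ∈ {5}
  x = 5: [0↦3, 1↦1, 2↦2, 3↦6, 4↦6, 5↦2, 6↦1]  zeros at y ∈ ∅
  x = 6: [0↦5, 1↦4, 2↦6, 3↦4, 4↦5, 5↦2, 6↦2]  zeros at y ∈ ∅
Collecting zeros: affine points = {(0, 3), (0, 5), (2, 3), (2, 6), (3, 0), (3, 6), (4, 5)}.
Total count |C(F_7)_aff| = 7.


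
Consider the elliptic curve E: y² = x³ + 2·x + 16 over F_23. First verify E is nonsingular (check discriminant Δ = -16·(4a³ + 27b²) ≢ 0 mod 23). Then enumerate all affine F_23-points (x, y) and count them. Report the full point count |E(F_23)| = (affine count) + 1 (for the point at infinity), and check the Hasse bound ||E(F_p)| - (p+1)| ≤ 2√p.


Affine points = {(0, 4), (0, 19), (3, 7), (3, 16), (5, 6), (5, 17), (9, 2), (9, 21), (10, 1), (10, 22), (11, 9), (11, 14), (13, 10), (13, 13), (16, 2), (16, 21), (17, 8), (17, 15), (19, 6), (19, 17), (20, 11), (20, 12), (21, 2), (21, 21), (22, 6), (22, 17)}; affine count = 26; |E(F_23)| = 27.

Discriminant check: Δ ∝ 4a³ + 27b² = 4·2³ + 27·16² = 4·8 + 27·256 ≡ 21 (mod 23). Nonzero ⇒ E is nonsingular.
For each x ∈ F_23, compute rhs = x³ + 2·x + 16 mod 23, then count y ∈ F_23 with y² ≡ rhs.
  x = 0: rhs = 16, matching y values: 4, 19 (2 points).
  x = 1: rhs = 19, matching y values: none (0 points).
  x = 2: rhs = 5, matching y values: none (0 points).
  x = 3: rhs = 3, matching y values: 7, 16 (2 points).
  x = 4: rhs = 19, matching y values: none (0 points).
  x = 5: rhs = 13, matching y values: 6, 17 (2 points).
  x = 6: rhs = 14, matching y values: none (0 points).
  x = 7: rhs = 5, matching y values: none (0 points).
  x = 8: rhs = 15, matching y values: none (0 points).
  x = 9: rhs = 4, matching y values: 2, 21 (2 points).
  x = 10: rhs = 1, matching y values: 1, 22 (2 points).
  x = 11: rhs = 12, matching y values: 9, 14 (2 points).
  x = 12: rhs = 20, matching y values: none (0 points).
  x = 13: rhs = 8, matching y values: 10, 13 (2 points).
  x = 14: rhs = 5, matching y values: none (0 points).
  x = 15: rhs = 17, matching y values: none (0 points).
  x = 16: rhs = 4, matching y values: 2, 21 (2 points).
  x = 17: rhs = 18, matching y values: 8, 15 (2 points).
  x = 18: rhs = 19, matching y values: none (0 points).
  x = 19: rhs = 13, matching y values: 6, 17 (2 points).
  x = 20: rhs = 6, matching y values: 11, 12 (2 points).
  x = 21: rhs = 4, matching y values: 2, 21 (2 points).
  x = 22: rhs = 13, matching y values: 6, 17 (2 points).
Total affine count: 26.
Full point count |E(F_23)| = 26 + 1 = 27.
Hasse bound: |27 − (23+1)| = |3| = 3 ≤ 2√23 ≈ 9.5917 ✓.


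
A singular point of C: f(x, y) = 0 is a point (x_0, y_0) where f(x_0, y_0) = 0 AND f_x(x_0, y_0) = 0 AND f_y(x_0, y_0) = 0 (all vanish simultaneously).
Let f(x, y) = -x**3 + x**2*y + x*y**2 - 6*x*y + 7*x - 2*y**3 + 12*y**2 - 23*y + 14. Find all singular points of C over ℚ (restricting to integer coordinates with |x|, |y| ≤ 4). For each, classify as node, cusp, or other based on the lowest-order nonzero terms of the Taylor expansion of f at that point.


Singular points: {(1, 2)}; classification: node.

Compute partial derivatives:
  f_x = -3*x**2 + 2*x*y + y**2 - 6*y + 7.
  f_y = x**2 + 2*x*y - 6*x - 6*y**2 + 24*y - 23.
Scan x_0 ∈ {−4, ..., 4}. For each x_0, f_y(x_0, y) is a polynomial in y; find its integer roots y ∈ {−4, ..., 4}, then test f_x and f at those candidates.
  x = -4: f_y(-4, y) = -6*y**2 + 16*y + 17; no integer root y with |y| ≤ 4.
  x = -3: f_y(-3, y) = -6*y**2 + 18*y + 4; no integer root y with |y| ≤ 4.
  x = -2: f_y(-2, y) = -6*y**2 + 20*y - 7; no integer root y with |y| ≤ 4.
  x = -1: f_y(-1, y) = -6*y**2 + 22*y - 16; vanishes at y ∈ {1}. (-1, 1): f_x = -3 ≠ 0.
  x = 0: f_y(0, y) = -6*y**2 + 24*y - 23; no integer root y with |y| ≤ 4.
  x = 1: f_y(1, y) = -6*y**2 + 26*y - 28; vanishes at y ∈ {2}. (1, 2): f_x = 0, f = 0 — SINGULAR.
  x = 2: f_y(2, y) = -6*y**2 + 28*y - 31; no integer root y with |y| ≤ 4.
  x = 3: f_y(3, y) = -6*y**2 + 30*y - 32; no integer root y with |y| ≤ 4.
  x = 4: f_y(4, y) = -6*y**2 + 32*y - 31; no integer root y with |y| ≤ 4.
Only singular point on the grid: (1, 2).
Classify: substitute x = 1 + u, y = 2 + v and expand: f = -u**3 + u**2*v - u**2 + u*v**2 - 2*v**3 + v**2.
No constant or linear terms (consistent with a singular point). Quadratic part: -u**2 + v**2. Cubic part: -u**3 + u**2*v + u*v**2 - 2*v**3.
The quadratic part v**2 - u**2 = (v − u)(v + u) splits into two distinct linear factors, so there are two distinct tangent lines y − 2 = ±(x − 1) — this is a node (ordinary double point).
Classification: node.
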